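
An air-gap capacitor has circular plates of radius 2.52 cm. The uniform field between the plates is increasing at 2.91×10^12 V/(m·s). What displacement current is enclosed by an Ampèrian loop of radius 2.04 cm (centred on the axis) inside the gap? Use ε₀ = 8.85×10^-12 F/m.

0.0337 A

I_d = ε₀ dΦ_E/dt = ε₀ πR² (dE/dt) = (8.85×10^-12)(1.995×10^-3)(2.91×10^12) = 0.05138 A through the full plate area.
Since J_d is uniform, the enclosed fraction is (r/R)² = 0.6553, giving I_d,enc = 0.0337 A.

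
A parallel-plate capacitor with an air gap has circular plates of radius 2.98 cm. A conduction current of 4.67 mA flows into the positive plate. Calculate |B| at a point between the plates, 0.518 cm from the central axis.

5.45×10^-9 T

By continuity the displacement current in the gap matches the conduction current: I_d = 4.67×10^-3 A.
∮B·dl = μ₀ I_d,enc with I_d,enc = I_d r²/R² = 1.411×10^-4 A; so B = μ₀ I_d,enc/(2πr) = 5.45×10^-9 T.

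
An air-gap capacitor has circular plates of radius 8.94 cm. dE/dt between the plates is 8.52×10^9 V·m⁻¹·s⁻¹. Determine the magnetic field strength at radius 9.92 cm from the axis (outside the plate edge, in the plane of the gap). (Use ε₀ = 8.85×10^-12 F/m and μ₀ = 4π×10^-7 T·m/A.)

Total displacement current: I_d = ε₀(πR²)(dE/dt) = (8.85×10^-12)(0.02511)(8.52×10^9) = 1.893×10^-3 A.
For r ≥ R the full I_d is enclosed: B = μ₀ I_d/(2πr) = (4π×10^-7)(1.893×10^-3)/(2π·0.0992) = 3.82×10^-9 T.

3.82×10^-9 T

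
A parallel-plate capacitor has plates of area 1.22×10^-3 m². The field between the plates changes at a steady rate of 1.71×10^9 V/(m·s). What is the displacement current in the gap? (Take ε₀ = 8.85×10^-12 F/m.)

With a uniform field, Φ_E = EA, so I_d = ε₀ A dE/dt = 1.85×10^-5 A.

1.85×10^-5 A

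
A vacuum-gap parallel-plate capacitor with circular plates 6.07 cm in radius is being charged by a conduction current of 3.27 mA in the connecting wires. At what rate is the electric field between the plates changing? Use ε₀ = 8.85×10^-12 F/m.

3.19×10^10 V/(m·s)

By continuity, I_d in the gap equals the 3.27 mA flowing in the wire.
Inverting I_d = ε₀ A dE/dt gives dE/dt = 3.27×10^-3 / (8.85×10^-12 · 0.01158) = 3.19×10^10 V/(m·s).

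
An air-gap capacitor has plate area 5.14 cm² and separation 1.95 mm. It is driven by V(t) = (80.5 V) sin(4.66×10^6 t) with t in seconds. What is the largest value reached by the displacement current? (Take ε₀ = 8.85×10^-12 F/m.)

8.75×10^-4 A

C = ε₀A/d = (8.85×10^-12)(5.14×10^-4)/(1.95×10^-3) = 2.333×10^-12 F; ω = 4.66×10^6 rad/s.
I_d = C dV/dt, so |I_d|_max = C V₀ ω = (2.333×10^-12)(80.5)(4.66×10^6) = 8.75×10^-4 A.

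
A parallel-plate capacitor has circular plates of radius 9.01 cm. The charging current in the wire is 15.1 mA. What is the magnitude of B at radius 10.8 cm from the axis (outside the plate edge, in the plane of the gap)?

By continuity the displacement current in the gap matches the conduction current: I_d = 0.0151 A.
For r ≥ R the full I_d is enclosed: B = μ₀ I_d/(2πr) = (4π×10^-7)(0.0151)/(2π·0.108) = 2.80×10^-8 T.

2.80×10^-8 T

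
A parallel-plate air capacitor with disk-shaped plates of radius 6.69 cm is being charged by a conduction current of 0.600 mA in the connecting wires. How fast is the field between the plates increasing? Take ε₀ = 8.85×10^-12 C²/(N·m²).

By continuity, I_d in the gap equals the 0.600 mA flowing in the wire.
Since I_d = ε₀ A dE/dt, dE/dt = I_d/(ε₀A) = (6.00×10^-4)/((8.85×10^-12)(0.01406)) = 4.82×10^9 V/(m·s).

4.82×10^9 V/(m·s)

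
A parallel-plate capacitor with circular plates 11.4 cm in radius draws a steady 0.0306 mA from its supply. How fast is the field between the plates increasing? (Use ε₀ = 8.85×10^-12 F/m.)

8.47×10^7 V/(m·s)

Charge continuity gives I_d = I = 3.06×10^-5 A between the plates.
Since I_d = ε₀ A dE/dt, dE/dt = I_d/(ε₀A) = (3.06×10^-5)/((8.85×10^-12)(0.04083)) = 8.47×10^7 V/(m·s).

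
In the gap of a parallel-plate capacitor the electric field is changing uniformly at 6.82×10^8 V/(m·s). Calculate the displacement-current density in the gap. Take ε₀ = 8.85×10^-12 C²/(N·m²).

J_d = ε₀ dE/dt = (8.85×10^-12)(6.82×10^8) = 6.04×10^-3 A/m².

6.04×10^-3 A/m²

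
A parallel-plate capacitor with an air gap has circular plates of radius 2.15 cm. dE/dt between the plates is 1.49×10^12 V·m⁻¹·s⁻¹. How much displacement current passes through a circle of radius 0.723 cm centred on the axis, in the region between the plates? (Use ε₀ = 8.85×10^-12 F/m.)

Through the whole plate area (πR² = 1.452×10^-3 m²), I_d = ε₀ πR² dE/dt = 0.01915 A.
Since J_d is uniform, the enclosed fraction is (r/R)² = 0.1131, giving I_d,enc = 2.17×10^-3 A.

2.17×10^-3 A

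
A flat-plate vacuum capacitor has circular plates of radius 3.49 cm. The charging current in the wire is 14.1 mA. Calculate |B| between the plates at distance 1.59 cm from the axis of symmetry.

3.68×10^-8 T

No conduction current crosses the gap, so I_d there equals the 0.0141 A in the leads.
An Ampèrian loop of radius r encloses a fraction (r/R)² of I_d. Then B·2πr = μ₀ I_d (r/R)², giving B = μ₀ I_d r/(2πR²) = 3.68×10^-8 T.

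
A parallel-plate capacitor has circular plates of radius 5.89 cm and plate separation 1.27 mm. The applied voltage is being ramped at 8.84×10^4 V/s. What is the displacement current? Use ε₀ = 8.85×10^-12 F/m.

6.71×10^-6 A

The displacement current equals the charging current C dV/dt. With C = ε₀A/d = (8.85×10^-12)(0.01090)/(1.27×10^-3) = 7.596×10^-11 F, I_d = (7.596×10^-11)(8.84×10^4) = 6.71×10^-6 A.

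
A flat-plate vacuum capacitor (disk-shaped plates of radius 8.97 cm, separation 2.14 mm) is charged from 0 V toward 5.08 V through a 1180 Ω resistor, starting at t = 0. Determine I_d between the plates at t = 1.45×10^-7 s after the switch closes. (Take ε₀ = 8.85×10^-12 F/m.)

1.33×10^-3 A

With C = ε₀A/d = (8.85×10^-12)(0.02528)/(2.14×10^-3) = 1.045×10^-10 F, the time constant is τ = RC = 1.233×10^-7 s, so t/τ = 1.176 and e^(−t/τ) = 0.3085.
I_d = I_cond = (V₀/R) e^(−t/τ) = (4.305×10^-3)(0.3085) = 1.33×10^-3 A.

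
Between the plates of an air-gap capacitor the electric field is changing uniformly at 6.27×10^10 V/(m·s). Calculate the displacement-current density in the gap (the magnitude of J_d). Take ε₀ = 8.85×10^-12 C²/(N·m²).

0.555 A/m²

J_d = ε₀ dE/dt = (8.85×10^-12)(6.27×10^10) = 0.555 A/m².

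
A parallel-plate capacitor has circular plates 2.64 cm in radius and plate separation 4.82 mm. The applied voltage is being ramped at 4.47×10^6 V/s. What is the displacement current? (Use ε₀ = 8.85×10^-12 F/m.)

E = V/d so dE/dt = (dV/dt)/d = 9.274×10^8 V/(m·s), and I_d = ε₀ A dE/dt = (8.85×10^-12)(2.190×10^-3)(9.274×10^8) = 1.80×10^-5 A.

1.80×10^-5 A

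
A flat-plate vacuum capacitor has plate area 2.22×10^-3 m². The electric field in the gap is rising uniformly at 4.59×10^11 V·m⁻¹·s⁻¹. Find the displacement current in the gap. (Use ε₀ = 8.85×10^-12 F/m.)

9.02×10^-3 A

I_d = ε₀ A (dE/dt) = (8.85×10^-12)(2.22×10^-3 m²)(4.59×10^11) = 9.02×10^-3 A.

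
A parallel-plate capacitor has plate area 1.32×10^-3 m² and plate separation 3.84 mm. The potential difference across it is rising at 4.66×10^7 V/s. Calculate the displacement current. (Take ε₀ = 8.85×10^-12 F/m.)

1.42×10^-4 A

The displacement current equals the charging current C dV/dt. With C = ε₀A/d = (8.85×10^-12)(1.32×10^-3)/(3.84×10^-3) = 3.042×10^-12 F, I_d = (3.042×10^-12)(4.66×10^7) = 1.42×10^-4 A.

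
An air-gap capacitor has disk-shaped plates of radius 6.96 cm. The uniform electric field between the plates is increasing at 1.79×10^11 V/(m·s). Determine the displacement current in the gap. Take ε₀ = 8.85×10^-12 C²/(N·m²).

0.0241 A

I_d = ε₀ A (dE/dt) = (8.85×10^-12)(0.01522 m²)(1.79×10^11) = 0.0241 A.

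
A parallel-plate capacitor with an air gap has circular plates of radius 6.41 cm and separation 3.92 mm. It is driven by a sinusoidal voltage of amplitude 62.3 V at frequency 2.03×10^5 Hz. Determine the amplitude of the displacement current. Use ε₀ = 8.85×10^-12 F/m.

2.32×10^-3 A

The displacement current equals the conduction current C dV/dt, which peaks at C V₀ ω.
With C = ε₀A/d = (8.85×10^-12)(0.01291)/(3.92×10^-3) = 2.915×10^-11 F and ω = 2πf = 1.275×10^6 rad/s, I_d,max = (2.915×10^-11)(62.3)(1.275×10^6) = 2.32×10^-3 A.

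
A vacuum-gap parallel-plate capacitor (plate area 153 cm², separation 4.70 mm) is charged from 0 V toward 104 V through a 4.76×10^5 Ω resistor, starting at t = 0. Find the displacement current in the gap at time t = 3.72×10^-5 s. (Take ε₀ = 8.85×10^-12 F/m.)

1.45×10^-5 A

With C = ε₀A/d = (8.85×10^-12)(0.0153)/(4.70×10^-3) = 2.881×10^-11 F, the time constant is τ = RC = 1.371×10^-5 s, so t/τ = 2.713 and e^(−t/τ) = 0.06634.
I_d = I_cond = (V₀/R) e^(−t/τ) = (2.185×10^-4)(0.06634) = 1.45×10^-5 A.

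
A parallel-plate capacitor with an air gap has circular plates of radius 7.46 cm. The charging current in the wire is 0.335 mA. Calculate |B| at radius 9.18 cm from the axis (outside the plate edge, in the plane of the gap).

7.30×10^-10 T

Between the plates the displacement current equals the wire current: I_d = 0.335 mA = 3.35×10^-4 A.
Outside the plates the loop encloses all of I_d, so B·2πr = μ₀ I_d and B = 7.30×10^-10 T.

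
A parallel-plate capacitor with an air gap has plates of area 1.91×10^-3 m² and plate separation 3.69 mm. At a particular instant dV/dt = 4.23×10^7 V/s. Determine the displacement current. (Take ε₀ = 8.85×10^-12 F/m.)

The field between the plates is E = V/d, so dE/dt = (4.23×10^7)/(3.69×10^-3 m) = 1.146×10^10 V/(m·s).
I_d = ε₀ A (dE/dt) = (8.85×10^-12)(1.91×10^-3)(1.146×10^10) = 1.94×10^-4 A.

1.94×10^-4 A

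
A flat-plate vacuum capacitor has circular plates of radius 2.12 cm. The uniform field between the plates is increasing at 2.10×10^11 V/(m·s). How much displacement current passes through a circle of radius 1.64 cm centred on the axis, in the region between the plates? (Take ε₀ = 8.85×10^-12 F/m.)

1.57×10^-3 A

Total displacement current: I_d = ε₀(πR²)(dE/dt) = (8.85×10^-12)(1.412×10^-3)(2.10×10^11) = 2.624×10^-3 A.
Since J_d is uniform, the enclosed fraction is (r/R)² = 0.5984, giving I_d,enc = 1.57×10^-3 A.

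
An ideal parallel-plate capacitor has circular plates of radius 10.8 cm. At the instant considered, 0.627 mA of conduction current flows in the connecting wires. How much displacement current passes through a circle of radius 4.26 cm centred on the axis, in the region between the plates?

9.76×10^-5 A

By continuity the displacement current in the gap matches the conduction current: I_d = 6.27×10^-4 A.
Since J_d is uniform, the enclosed fraction is (r/R)² = 0.1556, giving I_d,enc = 9.76×10^-5 A.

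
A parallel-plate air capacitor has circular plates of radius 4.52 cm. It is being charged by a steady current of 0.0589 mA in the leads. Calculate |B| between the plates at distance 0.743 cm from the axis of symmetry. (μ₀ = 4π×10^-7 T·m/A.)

4.28×10^-11 T

By continuity the displacement current in the gap matches the conduction current: I_d = 5.89×10^-5 A.
An Ampèrian loop of radius r encloses a fraction (r/R)² of I_d. Then B·2πr = μ₀ I_d (r/R)², giving B = μ₀ I_d r/(2πR²) = 4.28×10^-11 T.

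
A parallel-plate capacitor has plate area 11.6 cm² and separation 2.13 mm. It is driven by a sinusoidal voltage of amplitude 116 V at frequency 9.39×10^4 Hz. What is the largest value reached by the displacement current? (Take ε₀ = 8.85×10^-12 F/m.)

(dE/dt)_max = V₀ω/d = 3.213×10^10 V/(m·s); ω = 2πf = 5.900×10^5 rad/s.
I_d,max = ε₀ A (dE/dt)_max = (8.85×10^-12)(1.16×10^-3)(3.213×10^10) = 3.30×10^-4 A.

3.30×10^-4 A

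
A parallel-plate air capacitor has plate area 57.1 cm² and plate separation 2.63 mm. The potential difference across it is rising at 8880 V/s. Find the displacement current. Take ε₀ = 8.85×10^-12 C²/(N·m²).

1.71×10^-7 A

The displacement current equals the charging current C dV/dt. With C = ε₀A/d = (8.85×10^-12)(5.71×10^-3)/(2.63×10^-3) = 1.921×10^-11 F, I_d = (1.921×10^-11)(8880) = 1.71×10^-7 A.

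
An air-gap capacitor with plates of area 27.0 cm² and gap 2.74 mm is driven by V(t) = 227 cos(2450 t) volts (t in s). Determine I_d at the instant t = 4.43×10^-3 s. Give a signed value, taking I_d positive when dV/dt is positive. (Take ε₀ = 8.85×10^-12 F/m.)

dV/dt = (227)(2450)·−sin(10.8535) = 5.505×10^5 V/s.
I_d = C dV/dt with C = ε₀A/d = (8.85×10^-12)(2.70×10^-3)/(2.74×10^-3) = 8.721×10^-12 F, so I_d = (8.721×10^-12)(5.505×10^5) = 4.80×10^-6 A.

4.80×10^-6 A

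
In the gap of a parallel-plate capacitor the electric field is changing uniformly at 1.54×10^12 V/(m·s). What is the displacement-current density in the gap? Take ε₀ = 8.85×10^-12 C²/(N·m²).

13.6 A/m²

J_d = ε₀ dE/dt = (8.85×10^-12)(1.54×10^12) = 13.6 A/m².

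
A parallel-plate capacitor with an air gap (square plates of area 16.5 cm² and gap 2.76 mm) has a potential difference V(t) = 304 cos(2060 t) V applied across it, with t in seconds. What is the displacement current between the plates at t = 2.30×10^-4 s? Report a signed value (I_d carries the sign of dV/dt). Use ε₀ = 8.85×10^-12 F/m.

-1.51×10^-6 A

C = ε₀A/d = (8.85×10^-12)(1.65×10^-3)/(2.76×10^-3) = 5.291×10^-12 F. dV/dt = V₀ω·−sin(ωt); at ωt = 0.4738 rad this factor is -0.4563.
I_d = C dV/dt = (5.291×10^-12)(304)(2060)(-0.4563) = -1.51×10^-6 A.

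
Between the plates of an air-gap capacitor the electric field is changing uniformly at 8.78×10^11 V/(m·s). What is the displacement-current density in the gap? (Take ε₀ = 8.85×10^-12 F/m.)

J_d = ε₀ ∂E/∂t, so J_d = 7.77 A/m².

7.77 A/m²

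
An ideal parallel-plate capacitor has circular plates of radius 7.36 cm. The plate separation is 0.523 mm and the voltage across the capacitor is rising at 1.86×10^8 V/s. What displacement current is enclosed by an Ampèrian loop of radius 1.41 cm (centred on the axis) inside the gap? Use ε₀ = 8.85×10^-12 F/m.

I_d = C dV/dt with C = ε₀πR²/d = 2.880×10^-10 F, so I_d = (2.880×10^-10)(1.86×10^8) = 0.05357 A.
Since J_d is uniform, the enclosed fraction is (r/R)² = 0.03670, giving I_d,enc = 1.97×10^-3 A.

1.97×10^-3 A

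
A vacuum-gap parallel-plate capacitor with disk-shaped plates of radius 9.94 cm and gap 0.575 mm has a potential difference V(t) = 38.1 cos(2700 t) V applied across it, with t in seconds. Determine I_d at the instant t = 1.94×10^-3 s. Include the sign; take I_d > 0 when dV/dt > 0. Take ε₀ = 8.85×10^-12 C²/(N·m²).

dE/dt = (V₀ω/d)·−sin(ωt) with ωt = 5.238 rad: (38.1)(2700)(0.8650)/(5.75×10^-4) = 1.548×10^8 V/(m·s).
I_d = ε₀ A dE/dt = (8.85×10^-12)(0.03104)(1.548×10^8) = 4.25×10^-5 A.

4.25×10^-5 A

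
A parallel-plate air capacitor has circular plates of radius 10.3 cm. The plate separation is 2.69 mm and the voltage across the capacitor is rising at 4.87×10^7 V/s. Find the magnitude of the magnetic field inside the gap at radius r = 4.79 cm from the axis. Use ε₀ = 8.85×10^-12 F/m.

4.82×10^-9 T

With E = V/d, dE/dt = 1.810×10^10 V/(m·s) and πR² = 0.03333 m², giving I_d = ε₀ πR² dE/dt = 5.339×10^-3 A.
An Ampèrian loop of radius r encloses a fraction (r/R)² of I_d. Then B·2πr = μ₀ I_d (r/R)², giving B = μ₀ I_d r/(2πR²) = 4.82×10^-9 T.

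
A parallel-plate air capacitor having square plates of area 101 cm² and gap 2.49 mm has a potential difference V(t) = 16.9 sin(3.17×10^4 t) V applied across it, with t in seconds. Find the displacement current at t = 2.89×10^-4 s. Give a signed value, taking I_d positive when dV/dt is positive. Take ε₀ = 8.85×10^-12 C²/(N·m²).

dE/dt = (V₀ω/d)·cos(ωt) with ωt = 9.1613 rad: (16.9)(3.17×10^4)(-0.9655)/(2.49×10^-3) = -2.077×10^8 V/(m·s).
I_d = ε₀ A dE/dt = (8.85×10^-12)(0.0101)(-2.077×10^8) = -1.86×10^-5 A.

-1.86×10^-5 A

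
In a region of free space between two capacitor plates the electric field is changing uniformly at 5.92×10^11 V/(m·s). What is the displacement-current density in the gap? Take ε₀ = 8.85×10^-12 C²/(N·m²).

J_d = ε₀ dE/dt = (8.85×10^-12)(5.92×10^11) = 5.24 A/m².

5.24 A/m²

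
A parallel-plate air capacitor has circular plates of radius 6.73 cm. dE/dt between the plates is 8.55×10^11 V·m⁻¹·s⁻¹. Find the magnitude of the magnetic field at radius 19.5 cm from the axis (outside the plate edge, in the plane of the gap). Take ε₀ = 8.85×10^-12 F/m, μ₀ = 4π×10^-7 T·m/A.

1.10×10^-7 T

Total displacement current: I_d = ε₀(πR²)(dE/dt) = (8.85×10^-12)(0.01423)(8.55×10^11) = 0.1077 A.
For r ≥ R the full I_d is enclosed: B = μ₀ I_d/(2πr) = (4π×10^-7)(0.1077)/(2π·0.195) = 1.10×10^-7 T.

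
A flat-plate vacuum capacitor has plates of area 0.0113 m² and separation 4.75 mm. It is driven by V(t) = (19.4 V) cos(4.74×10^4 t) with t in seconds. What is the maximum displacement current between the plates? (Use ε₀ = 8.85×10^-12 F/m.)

C = ε₀A/d = (8.85×10^-12)(0.0113)/(4.75×10^-3) = 2.105×10^-11 F; ω = 4.74×10^4 rad/s.
I_d = C dV/dt, so |I_d|_max = C V₀ ω = (2.105×10^-11)(19.4)(4.74×10^4) = 1.94×10^-5 A.

1.94×10^-5 A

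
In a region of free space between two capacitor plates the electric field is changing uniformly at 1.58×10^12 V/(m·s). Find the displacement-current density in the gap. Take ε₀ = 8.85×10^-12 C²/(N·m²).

14.0 A/m²

J_d = ε₀ ∂E/∂t, so J_d = 14.0 A/m².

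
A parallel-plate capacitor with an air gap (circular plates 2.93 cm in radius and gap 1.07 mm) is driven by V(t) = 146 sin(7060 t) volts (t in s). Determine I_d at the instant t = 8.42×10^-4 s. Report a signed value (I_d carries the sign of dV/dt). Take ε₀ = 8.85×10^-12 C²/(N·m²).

2.17×10^-5 A

dE/dt = (V₀ω/d)·cos(ωt) with ωt = 5.94452 rad: (146)(7060)(0.9432)/(1.07×10^-3) = 9.086×10^8 V/(m·s).
I_d = ε₀ A dE/dt = (8.85×10^-12)(2.697×10^-3)(9.086×10^8) = 2.17×10^-5 A.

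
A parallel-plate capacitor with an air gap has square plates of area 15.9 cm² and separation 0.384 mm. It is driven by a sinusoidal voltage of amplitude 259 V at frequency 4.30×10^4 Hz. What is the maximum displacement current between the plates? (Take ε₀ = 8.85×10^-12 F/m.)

2.56×10^-3 A

C = ε₀A/d = (8.85×10^-12)(1.59×10^-3)/(3.84×10^-4) = 3.664×10^-11 F; ω = 2πf = 2.702×10^5 rad/s.
I_d = C dV/dt, so |I_d|_max = C V₀ ω = (3.664×10^-11)(259)(2.702×10^5) = 2.56×10^-3 A.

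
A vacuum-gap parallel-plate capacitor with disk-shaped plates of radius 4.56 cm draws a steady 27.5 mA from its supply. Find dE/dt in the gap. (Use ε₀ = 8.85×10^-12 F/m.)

Charge continuity gives I_d = I = 0.0275 A between the plates.
Then dE/dt = I_d/(ε₀A) = 4.76×10^11 V/(m·s).

4.76×10^11 V/(m·s)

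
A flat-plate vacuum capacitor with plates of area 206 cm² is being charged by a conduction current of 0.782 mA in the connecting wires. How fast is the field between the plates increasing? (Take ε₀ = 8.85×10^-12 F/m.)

4.29×10^9 V/(m·s)

Charge continuity gives I_d = I = 7.82×10^-4 A between the plates.
Then dE/dt = I_d/(ε₀A) = 4.29×10^9 V/(m·s).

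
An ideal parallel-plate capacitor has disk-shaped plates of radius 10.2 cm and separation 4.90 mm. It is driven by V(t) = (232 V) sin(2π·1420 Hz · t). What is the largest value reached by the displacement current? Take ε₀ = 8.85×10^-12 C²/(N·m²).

The displacement current equals the conduction current C dV/dt, which peaks at C V₀ ω.
With C = ε₀A/d = (8.85×10^-12)(0.03269)/(4.90×10^-3) = 5.904×10^-11 F and ω = 2πf = 8922 rad/s, I_d,max = (5.904×10^-11)(232)(8922) = 1.22×10^-4 A.

1.22×10^-4 A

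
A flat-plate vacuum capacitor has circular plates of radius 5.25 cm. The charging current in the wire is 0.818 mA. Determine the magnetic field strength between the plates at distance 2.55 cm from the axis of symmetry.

1.51×10^-9 T

By continuity the displacement current in the gap matches the conduction current: I_d = 8.18×10^-4 A.
For r < R the Ampère–Maxwell law gives B(2πr) = μ₀ I_d (r²/R²), so B = μ₀ I_d r/(2πR²) = (4π×10^-7)(8.18×10^-4)(0.0255)/(2π·0.0525²) = 1.51×10^-9 T.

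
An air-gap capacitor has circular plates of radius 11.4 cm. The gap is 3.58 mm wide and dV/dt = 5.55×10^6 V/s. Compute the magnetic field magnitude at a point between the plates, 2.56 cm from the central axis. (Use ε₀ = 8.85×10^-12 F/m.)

With E = V/d, dE/dt = 1.550×10^9 V/(m·s) and πR² = 0.04083 m², giving I_d = ε₀ πR² dE/dt = 5.601×10^-4 A.
∮B·dl = μ₀ I_d,enc with I_d,enc = I_d r²/R² = 2.824×10^-5 A; so B = μ₀ I_d,enc/(2πr) = 2.21×10^-10 T.

2.21×10^-10 T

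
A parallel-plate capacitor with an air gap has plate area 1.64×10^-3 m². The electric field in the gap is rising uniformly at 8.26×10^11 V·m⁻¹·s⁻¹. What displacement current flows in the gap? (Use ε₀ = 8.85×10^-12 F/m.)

0.0120 A

With a uniform field, Φ_E = EA, so I_d = ε₀ A dE/dt = 0.0120 A.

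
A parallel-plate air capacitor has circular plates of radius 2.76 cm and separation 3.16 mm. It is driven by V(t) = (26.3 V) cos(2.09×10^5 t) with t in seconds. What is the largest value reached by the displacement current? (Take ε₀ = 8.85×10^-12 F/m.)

3.68×10^-5 A

(dE/dt)_max = V₀ω/d = 1.739×10^9 V/(m·s); ω = 2.09×10^5 rad/s.
I_d,max = ε₀ A (dE/dt)_max = (8.85×10^-12)(2.393×10^-3)(1.739×10^9) = 3.68×10^-5 A.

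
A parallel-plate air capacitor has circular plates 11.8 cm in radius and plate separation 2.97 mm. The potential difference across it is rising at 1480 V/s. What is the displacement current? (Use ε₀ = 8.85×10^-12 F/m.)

1.93×10^-7 A

E = V/d so dE/dt = (dV/dt)/d = 4.983×10^5 V/(m·s), and I_d = ε₀ A dE/dt = (8.85×10^-12)(0.04374)(4.983×10^5) = 1.93×10^-7 A.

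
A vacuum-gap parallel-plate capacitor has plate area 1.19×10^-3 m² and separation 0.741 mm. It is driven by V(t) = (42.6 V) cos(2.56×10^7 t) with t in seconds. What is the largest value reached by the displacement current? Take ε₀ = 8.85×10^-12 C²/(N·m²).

The displacement current equals the conduction current C dV/dt, which peaks at C V₀ ω.
With C = ε₀A/d = (8.85×10^-12)(1.19×10^-3)/(7.41×10^-4) = 1.421×10^-11 F and ω = 2.56×10^7 rad/s, I_d,max = (1.421×10^-11)(42.6)(2.56×10^7) = 0.0155 A.

0.0155 A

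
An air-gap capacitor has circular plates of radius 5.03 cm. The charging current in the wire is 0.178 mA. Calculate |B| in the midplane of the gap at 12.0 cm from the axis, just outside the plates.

By continuity the displacement current in the gap matches the conduction current: I_d = 1.78×10^-4 A.
For r ≥ R the full I_d is enclosed: B = μ₀ I_d/(2πr) = (4π×10^-7)(1.78×10^-4)/(2π·0.120) = 2.97×10^-10 T.

2.97×10^-10 T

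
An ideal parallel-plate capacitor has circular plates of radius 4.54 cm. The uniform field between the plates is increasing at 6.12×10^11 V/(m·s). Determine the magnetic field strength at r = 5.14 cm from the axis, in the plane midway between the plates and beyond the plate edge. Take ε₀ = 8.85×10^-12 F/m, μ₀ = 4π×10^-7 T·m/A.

1.36×10^-7 T

Total displacement current: I_d = ε₀(πR²)(dE/dt) = (8.85×10^-12)(6.475×10^-3)(6.12×10^11) = 0.03507 A.
Outside the plates the loop encloses all of I_d, so B·2πr = μ₀ I_d and B = 1.36×10^-7 T.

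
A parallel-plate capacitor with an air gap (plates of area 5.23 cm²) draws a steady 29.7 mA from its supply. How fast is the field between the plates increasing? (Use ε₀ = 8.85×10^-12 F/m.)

6.42×10^12 V/(m·s)

The displacement current between the plates equals the conduction current, I_d = 29.7 mA.
Since I_d = ε₀ A dE/dt, dE/dt = I_d/(ε₀A) = (0.0297)/((8.85×10^-12)(5.23×10^-4)) = 6.42×10^12 V/(m·s).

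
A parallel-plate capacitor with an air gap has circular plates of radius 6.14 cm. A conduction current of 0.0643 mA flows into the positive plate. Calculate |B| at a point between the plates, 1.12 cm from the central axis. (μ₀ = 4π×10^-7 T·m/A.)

By continuity the displacement current in the gap matches the conduction current: I_d = 6.43×10^-5 A.
An Ampèrian loop of radius r encloses a fraction (r/R)² of I_d. Then B·2πr = μ₀ I_d (r/R)², giving B = μ₀ I_d r/(2πR²) = 3.82×10^-11 T.

3.82×10^-11 T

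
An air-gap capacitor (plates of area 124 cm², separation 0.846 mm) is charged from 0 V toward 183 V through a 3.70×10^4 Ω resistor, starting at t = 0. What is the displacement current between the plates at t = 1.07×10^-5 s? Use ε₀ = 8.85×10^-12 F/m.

5.32×10^-4 A

C = ε₀A/d = (8.85×10^-12)(0.0124)/(8.46×10^-4) = 1.297×10^-10 F, so τ = RC = 4.799×10^-6 s.
The conduction current is I(t) = (V₀/R) e^(−t/τ), and the displacement current between the plates equals it.
t/τ = 2.230; I_d = (183/3.70×10^4) · e^(−2.230) = (4.946×10^-3)(0.1075) = 5.32×10^-4 A.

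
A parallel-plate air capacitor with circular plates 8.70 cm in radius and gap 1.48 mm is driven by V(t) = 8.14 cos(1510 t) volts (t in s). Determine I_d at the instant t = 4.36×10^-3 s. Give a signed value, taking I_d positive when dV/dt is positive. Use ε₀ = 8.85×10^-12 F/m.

-5.17×10^-7 A

dE/dt = (V₀ω/d)·−sin(ωt) with ωt = 6.5836 rad: (8.14)(1510)(-0.2959)/(1.48×10^-3) = -2.457×10^6 V/(m·s).
I_d = ε₀ A dE/dt = (8.85×10^-12)(0.02378)(-2.457×10^6) = -5.17×10^-7 A.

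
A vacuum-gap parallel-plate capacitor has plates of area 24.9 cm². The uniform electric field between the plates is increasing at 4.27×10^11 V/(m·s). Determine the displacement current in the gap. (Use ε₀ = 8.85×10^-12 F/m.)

9.41×10^-3 A

With a uniform field, Φ_E = EA, so I_d = ε₀ A dE/dt = 9.41×10^-3 A.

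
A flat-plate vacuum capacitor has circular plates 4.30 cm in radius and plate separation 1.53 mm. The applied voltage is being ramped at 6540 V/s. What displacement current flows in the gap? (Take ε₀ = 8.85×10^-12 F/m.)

The displacement current equals the charging current C dV/dt. With C = ε₀A/d = (8.85×10^-12)(5.809×10^-3)/(1.53×10^-3) = 3.360×10^-11 F, I_d = (3.360×10^-11)(6540) = 2.20×10^-7 A.

2.20×10^-7 A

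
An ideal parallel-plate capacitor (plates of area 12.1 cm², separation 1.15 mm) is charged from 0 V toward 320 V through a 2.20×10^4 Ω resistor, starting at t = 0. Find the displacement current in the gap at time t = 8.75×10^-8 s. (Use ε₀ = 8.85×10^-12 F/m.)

9.49×10^-3 A

C = ε₀A/d = (8.85×10^-12)(1.21×10^-3)/(1.15×10^-3) = 9.312×10^-12 F and τ = RC = 2.049×10^-7 s. I_d in the gap equals the RC charging current.
I_d(t) = (V₀/R) e^(−t/τ) = 0.01455 · e^(−0.4270) = 9.49×10^-3 A.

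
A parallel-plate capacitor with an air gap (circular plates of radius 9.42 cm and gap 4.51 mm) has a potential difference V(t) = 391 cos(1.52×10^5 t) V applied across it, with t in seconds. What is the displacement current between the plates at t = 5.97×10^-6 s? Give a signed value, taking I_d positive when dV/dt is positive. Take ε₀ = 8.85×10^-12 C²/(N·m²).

-2.56×10^-3 A

dE/dt = (V₀ω/d)·−sin(ωt) with ωt = 0.90744 rad: (391)(1.52×10^5)(-0.7879)/(4.51×10^-3) = -1.038×10^10 V/(m·s).
I_d = ε₀ A dE/dt = (8.85×10^-12)(0.02788)(-1.038×10^10) = -2.56×10^-3 A.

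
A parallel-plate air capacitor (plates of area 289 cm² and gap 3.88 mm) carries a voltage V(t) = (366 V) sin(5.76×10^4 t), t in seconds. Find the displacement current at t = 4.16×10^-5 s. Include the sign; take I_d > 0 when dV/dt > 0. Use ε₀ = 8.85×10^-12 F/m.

-1.02×10^-3 A

dV/dt = (366)(5.76×10^4)·cos(2.39616) = -1.549×10^7 V/s.
I_d = C dV/dt with C = ε₀A/d = (8.85×10^-12)(0.0289)/(3.88×10^-3) = 6.592×10^-11 F, so I_d = (6.592×10^-11)(-1.549×10^7) = -1.02×10^-3 A.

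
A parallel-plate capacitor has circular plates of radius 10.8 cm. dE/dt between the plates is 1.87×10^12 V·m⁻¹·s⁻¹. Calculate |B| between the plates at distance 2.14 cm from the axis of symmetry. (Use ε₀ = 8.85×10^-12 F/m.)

Total displacement current: I_d = ε₀(πR²)(dE/dt) = (8.85×10^-12)(0.03664)(1.87×10^12) = 0.6064 A.
∮B·dl = μ₀ I_d,enc with I_d,enc = I_d r²/R² = 0.02381 A; so B = μ₀ I_d,enc/(2πr) = 2.23×10^-7 T.

2.23×10^-7 T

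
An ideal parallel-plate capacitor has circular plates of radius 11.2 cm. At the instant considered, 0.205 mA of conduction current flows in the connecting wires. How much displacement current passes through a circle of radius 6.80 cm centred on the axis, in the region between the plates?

7.56×10^-5 A

By continuity the displacement current in the gap matches the conduction current: I_d = 2.05×10^-4 A.
Through an area πr² the displacement current is I_d·(πr²/πR²) = I_d (r/R)² = 7.56×10^-5 A.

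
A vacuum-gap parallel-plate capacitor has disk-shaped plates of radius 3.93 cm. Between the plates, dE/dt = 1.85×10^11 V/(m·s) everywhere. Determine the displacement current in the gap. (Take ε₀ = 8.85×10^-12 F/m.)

The displacement current is ε₀ times dΦ_E/dt = ε₀ A dE/dt = (8.85×10^-12)(4.852×10^-3)(1.85×10^11) = 7.94×10^-3 A.

7.94×10^-3 A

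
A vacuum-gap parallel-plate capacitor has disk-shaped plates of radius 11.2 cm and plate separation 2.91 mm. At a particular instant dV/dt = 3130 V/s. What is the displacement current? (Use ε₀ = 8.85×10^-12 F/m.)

3.75×10^-7 A

C = ε₀A/d = (8.85×10^-12)(0.03941)/(2.91×10^-3) = 1.199×10^-10 F.
I_d = C dV/dt = (1.199×10^-10)(3130) = 3.75×10^-7 A.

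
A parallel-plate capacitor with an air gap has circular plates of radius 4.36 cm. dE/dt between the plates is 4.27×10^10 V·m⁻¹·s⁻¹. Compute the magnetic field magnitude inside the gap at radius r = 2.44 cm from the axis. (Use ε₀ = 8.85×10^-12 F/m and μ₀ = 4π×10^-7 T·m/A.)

I_d = ε₀ dΦ_E/dt = ε₀ πR² (dE/dt) = (8.85×10^-12)(5.972×10^-3)(4.27×10^10) = 2.257×10^-3 A through the full plate area.
∮B·dl = μ₀ I_d,enc with I_d,enc = I_d r²/R² = 7.069×10^-4 A; so B = μ₀ I_d,enc/(2πr) = 5.79×10^-9 T.

5.79×10^-9 T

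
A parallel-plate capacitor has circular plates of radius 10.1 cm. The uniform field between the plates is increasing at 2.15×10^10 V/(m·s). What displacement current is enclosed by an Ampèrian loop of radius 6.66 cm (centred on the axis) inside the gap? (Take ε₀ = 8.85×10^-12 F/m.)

I_d = ε₀ dΦ_E/dt = ε₀ πR² (dE/dt) = (8.85×10^-12)(0.03205)(2.15×10^10) = 6.098×10^-3 A through the full plate area.
Through an area πr² the displacement current is I_d·(πr²/πR²) = I_d (r/R)² = 2.65×10^-3 A.

2.65×10^-3 A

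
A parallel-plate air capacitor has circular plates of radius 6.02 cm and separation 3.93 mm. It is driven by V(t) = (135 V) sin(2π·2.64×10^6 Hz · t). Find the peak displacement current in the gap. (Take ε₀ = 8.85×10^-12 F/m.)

0.0574 A

The displacement current equals the conduction current C dV/dt, which peaks at C V₀ ω.
With C = ε₀A/d = (8.85×10^-12)(0.01139)/(3.93×10^-3) = 2.565×10^-11 F and ω = 2πf = 1.659×10^7 rad/s, I_d,max = (2.565×10^-11)(135)(1.659×10^7) = 0.0574 A.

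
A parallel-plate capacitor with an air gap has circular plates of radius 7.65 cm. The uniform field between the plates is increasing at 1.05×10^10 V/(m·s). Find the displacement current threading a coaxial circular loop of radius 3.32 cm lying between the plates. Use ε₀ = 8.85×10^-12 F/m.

3.22×10^-4 A

Through the whole plate area (πR² = 0.01839 m²), I_d = ε₀ πR² dE/dt = 1.709×10^-3 A.
The field is uniform, so I_d,enc = I_d (r/R)² = (1.709×10^-3)(3.32/7.65)² = 3.22×10^-4 A.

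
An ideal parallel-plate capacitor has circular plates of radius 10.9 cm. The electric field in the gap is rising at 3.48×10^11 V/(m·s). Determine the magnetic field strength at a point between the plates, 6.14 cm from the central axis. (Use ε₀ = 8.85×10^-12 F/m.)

1.19×10^-7 T

Through the whole plate area (πR² = 0.03733 m²), I_d = ε₀ πR² dE/dt = 0.1150 A.
An Ampèrian loop of radius r encloses a fraction (r/R)² of I_d. Then B·2πr = μ₀ I_d (r/R)², giving B = μ₀ I_d r/(2πR²) = 1.19×10^-7 T.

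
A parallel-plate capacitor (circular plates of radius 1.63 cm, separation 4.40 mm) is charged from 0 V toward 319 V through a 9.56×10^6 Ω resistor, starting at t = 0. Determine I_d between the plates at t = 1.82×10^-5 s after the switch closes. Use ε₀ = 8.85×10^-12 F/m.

1.07×10^-5 A

C = ε₀A/d = (8.85×10^-12)(8.347×10^-4)/(4.40×10^-3) = 1.679×10^-12 F and τ = RC = 1.605×10^-5 s. I_d in the gap equals the RC charging current.
I_d(t) = (V₀/R) e^(−t/τ) = 3.337×10^-5 · e^(−1.134) = 1.07×10^-5 A.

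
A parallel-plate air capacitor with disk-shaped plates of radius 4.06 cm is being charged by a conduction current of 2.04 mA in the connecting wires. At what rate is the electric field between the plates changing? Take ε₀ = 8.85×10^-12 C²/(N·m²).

4.45×10^10 V/(m·s)

The displacement current between the plates equals the conduction current, I_d = 2.04 mA.
Inverting I_d = ε₀ A dE/dt gives dE/dt = 2.04×10^-3 / (8.85×10^-12 · 5.178×10^-3) = 4.45×10^10 V/(m·s).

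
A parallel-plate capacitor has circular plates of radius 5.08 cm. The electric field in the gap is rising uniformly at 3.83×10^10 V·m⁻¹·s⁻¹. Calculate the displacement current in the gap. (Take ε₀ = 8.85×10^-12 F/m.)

2.75×10^-3 A

With a uniform field, Φ_E = EA, so I_d = ε₀ A dE/dt = 2.75×10^-3 A.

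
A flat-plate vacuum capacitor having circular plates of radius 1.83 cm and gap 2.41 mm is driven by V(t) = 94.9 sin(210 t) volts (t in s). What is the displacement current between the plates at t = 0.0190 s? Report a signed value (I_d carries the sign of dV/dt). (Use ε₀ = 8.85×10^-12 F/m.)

-5.09×10^-8 A

C = ε₀A/d = (8.85×10^-12)(1.052×10^-3)/(2.41×10^-3) = 3.863×10^-12 F. dV/dt = V₀ω·cos(ωt); at ωt = 3.99 rad this factor is -0.6612.
I_d = C dV/dt = (3.863×10^-12)(94.9)(210)(-0.6612) = -5.09×10^-8 A.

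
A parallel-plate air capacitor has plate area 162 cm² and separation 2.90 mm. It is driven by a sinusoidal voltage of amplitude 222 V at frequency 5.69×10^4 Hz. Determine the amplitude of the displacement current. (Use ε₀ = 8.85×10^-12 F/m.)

3.92×10^-3 A

(dE/dt)_max = V₀ω/d = 2.737×10^10 V/(m·s); ω = 2πf = 3.575×10^5 rad/s.
I_d,max = ε₀ A (dE/dt)_max = (8.85×10^-12)(0.0162)(2.737×10^10) = 3.92×10^-3 A.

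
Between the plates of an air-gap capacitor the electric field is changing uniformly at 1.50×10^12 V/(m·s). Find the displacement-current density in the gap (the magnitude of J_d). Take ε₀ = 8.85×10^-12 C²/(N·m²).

The displacement-current density is ε₀ ∂E/∂t = (8.85×10^-12)(1.50×10^12) = 13.3 A/m².

13.3 A/m²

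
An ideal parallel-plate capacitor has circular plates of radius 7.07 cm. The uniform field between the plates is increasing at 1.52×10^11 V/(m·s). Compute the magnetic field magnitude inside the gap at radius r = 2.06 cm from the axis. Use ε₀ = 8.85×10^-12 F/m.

Through the whole plate area (πR² = 0.01570 m²), I_d = ε₀ πR² dE/dt = 0.02112 A.
For r < R the Ampère–Maxwell law gives B(2πr) = μ₀ I_d (r²/R²), so B = μ₀ I_d r/(2πR²) = (4π×10^-7)(0.02112)(0.0206)/(2π·0.0707²) = 1.74×10^-8 T.

1.74×10^-8 T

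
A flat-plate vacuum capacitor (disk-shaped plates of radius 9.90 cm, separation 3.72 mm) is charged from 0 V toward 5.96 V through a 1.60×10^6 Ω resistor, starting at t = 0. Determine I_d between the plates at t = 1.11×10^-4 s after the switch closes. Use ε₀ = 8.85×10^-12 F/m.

1.44×10^-6 A

C = ε₀A/d = (8.85×10^-12)(0.03079)/(3.72×10^-3) = 7.325×10^-11 F, so τ = RC = 1.172×10^-4 s.
The conduction current is I(t) = (V₀/R) e^(−t/τ), and the displacement current between the plates equals it.
t/τ = 0.9471; I_d = (5.96/1.60×10^6) · e^(−0.9471) = (3.725×10^-6)(0.3879) = 1.44×10^-6 A.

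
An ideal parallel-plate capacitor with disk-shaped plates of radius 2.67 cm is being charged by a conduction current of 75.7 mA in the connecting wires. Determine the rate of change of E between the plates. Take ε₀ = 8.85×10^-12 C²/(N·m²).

By continuity, I_d in the gap equals the 75.7 mA flowing in the wire.
Then dE/dt = I_d/(ε₀A) = 3.82×10^12 V/(m·s).

3.82×10^12 V/(m·s)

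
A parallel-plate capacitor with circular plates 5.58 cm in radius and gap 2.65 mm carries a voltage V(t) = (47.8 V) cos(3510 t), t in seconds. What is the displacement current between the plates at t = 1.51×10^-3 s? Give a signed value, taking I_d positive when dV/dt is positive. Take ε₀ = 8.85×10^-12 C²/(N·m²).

dE/dt = (V₀ω/d)·−sin(ωt) with ωt = 5.3001 rad: (47.8)(3510)(0.8322)/(2.65×10^-3) = 5.269×10^7 V/(m·s).
I_d = ε₀ A dE/dt = (8.85×10^-12)(9.782×10^-3)(5.269×10^7) = 4.56×10^-6 A.

4.56×10^-6 A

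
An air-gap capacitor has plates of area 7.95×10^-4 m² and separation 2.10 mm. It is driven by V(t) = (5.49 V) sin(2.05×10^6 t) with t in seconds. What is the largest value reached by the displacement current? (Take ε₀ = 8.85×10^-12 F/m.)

3.77×10^-5 A

The displacement current equals the conduction current C dV/dt, which peaks at C V₀ ω.
With C = ε₀A/d = (8.85×10^-12)(7.95×10^-4)/(2.10×10^-3) = 3.350×10^-12 F and ω = 2.05×10^6 rad/s, I_d,max = (3.350×10^-12)(5.49)(2.05×10^6) = 3.77×10^-5 A.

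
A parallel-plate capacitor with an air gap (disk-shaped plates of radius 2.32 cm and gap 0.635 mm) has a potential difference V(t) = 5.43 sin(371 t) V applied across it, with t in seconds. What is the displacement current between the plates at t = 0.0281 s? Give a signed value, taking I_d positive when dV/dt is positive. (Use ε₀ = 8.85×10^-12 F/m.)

C = ε₀A/d = (8.85×10^-12)(1.691×10^-3)/(6.35×10^-4) = 2.357×10^-11 F. dV/dt = V₀ω·cos(ωt); at ωt = 10.4251 rad this factor is -0.5400.
I_d = C dV/dt = (2.357×10^-11)(5.43)(371)(-0.5400) = -2.56×10^-8 A.

-2.56×10^-8 A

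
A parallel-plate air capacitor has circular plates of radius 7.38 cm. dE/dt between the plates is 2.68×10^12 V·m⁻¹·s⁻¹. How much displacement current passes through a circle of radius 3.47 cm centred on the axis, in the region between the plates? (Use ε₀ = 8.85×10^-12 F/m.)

0.0897 A

Total displacement current: I_d = ε₀(πR²)(dE/dt) = (8.85×10^-12)(0.01711)(2.68×10^12) = 0.4058 A.
Through an area πr² the displacement current is I_d·(πr²/πR²) = I_d (r/R)² = 0.0897 A.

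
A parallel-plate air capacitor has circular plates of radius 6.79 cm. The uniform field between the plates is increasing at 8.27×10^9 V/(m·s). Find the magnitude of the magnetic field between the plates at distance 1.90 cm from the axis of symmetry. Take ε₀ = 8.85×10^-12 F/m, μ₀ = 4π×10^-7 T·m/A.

8.74×10^-10 T

Total displacement current: I_d = ε₀(πR²)(dE/dt) = (8.85×10^-12)(0.01448)(8.27×10^9) = 1.060×10^-3 A.
For r < R the Ampère–Maxwell law gives B(2πr) = μ₀ I_d (r²/R²), so B = μ₀ I_d r/(2πR²) = (4π×10^-7)(1.060×10^-3)(0.0190)/(2π·0.0679²) = 8.74×10^-10 T.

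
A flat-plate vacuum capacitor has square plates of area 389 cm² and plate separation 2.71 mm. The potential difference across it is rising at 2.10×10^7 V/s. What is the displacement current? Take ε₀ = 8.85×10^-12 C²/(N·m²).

2.67×10^-3 A

The displacement current equals the charging current C dV/dt. With C = ε₀A/d = (8.85×10^-12)(0.0389)/(2.71×10^-3) = 1.270×10^-10 F, I_d = (1.270×10^-10)(2.10×10^7) = 2.67×10^-3 A.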